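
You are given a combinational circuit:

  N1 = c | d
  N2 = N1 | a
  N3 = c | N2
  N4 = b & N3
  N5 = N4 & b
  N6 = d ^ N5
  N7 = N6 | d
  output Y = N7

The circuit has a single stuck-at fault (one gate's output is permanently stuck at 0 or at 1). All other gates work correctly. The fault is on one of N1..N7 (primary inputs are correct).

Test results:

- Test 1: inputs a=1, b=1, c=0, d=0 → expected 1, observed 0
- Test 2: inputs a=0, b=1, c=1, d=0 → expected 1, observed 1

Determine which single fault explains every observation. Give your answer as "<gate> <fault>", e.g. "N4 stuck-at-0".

Fault-free values for test 1 (a=1, b=1, c=0, d=0): N1=0, N2=1, N3=1, N4=1, N5=1, N6=1, N7=1, giving Y=1. Observed 0.
Test 1: faults giving observed 0 are {N2 stuck-at-0, N3 stuck-at-0, N4 stuck-at-0, N5 stuck-at-0, N6 stuck-at-0, N7 stuck-at-0}.
Test 2 (a=0, b=1, c=1, d=0): fault-free N1=1, N2=1, N3=1, N4=1, N5=1, N6=1, N7=1 → 1; observed 1. Eliminates N3 stuck-at-0, N4 stuck-at-0, N5 stuck-at-0, N6 stuck-at-0, N7 stuck-at-0.
Only N2 stuck-at-0 is consistent with every test.

N2 stuck-at-0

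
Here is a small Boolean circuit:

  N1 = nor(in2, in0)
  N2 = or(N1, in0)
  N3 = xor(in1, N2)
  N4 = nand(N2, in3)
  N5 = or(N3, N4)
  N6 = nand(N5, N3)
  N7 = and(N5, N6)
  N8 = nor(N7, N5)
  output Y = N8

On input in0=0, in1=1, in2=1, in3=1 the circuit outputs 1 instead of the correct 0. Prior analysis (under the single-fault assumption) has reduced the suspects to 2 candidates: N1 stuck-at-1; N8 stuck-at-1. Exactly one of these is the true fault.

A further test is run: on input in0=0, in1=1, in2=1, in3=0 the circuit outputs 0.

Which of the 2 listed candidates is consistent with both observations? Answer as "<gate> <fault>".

N1 stuck-at-1

Evaluate each candidate on input in0=0, in1=1, in2=1, in3=0:
  N1 stuck-at-1: N1=1 [stuck-at-1], N2=1, N3=0, N4=1, N5=1, N6=1, N7=1, N8=0 → 0 — matches
  N8 stuck-at-1: N1=0, N2=0, N3=1, N4=1, N5=1, N6=0, N7=0, N8=1 [stuck-at-1] → 1 — eliminated
Only N1 stuck-at-1 reproduces the observed 0.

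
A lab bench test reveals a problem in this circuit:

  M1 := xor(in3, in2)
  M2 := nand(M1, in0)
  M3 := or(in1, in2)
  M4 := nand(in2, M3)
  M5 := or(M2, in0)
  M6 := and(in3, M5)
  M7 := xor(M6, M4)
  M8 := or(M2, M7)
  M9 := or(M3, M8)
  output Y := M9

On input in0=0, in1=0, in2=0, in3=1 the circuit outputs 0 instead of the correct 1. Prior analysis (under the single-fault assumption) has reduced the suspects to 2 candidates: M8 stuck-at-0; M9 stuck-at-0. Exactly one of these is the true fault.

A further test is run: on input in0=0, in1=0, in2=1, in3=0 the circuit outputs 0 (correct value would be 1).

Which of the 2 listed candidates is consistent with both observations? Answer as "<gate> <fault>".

M9 stuck-at-0

Evaluate each candidate on input in0=0, in1=0, in2=1, in3=0:
  M8 stuck-at-0: M1=1, M2=1, M3=1, M4=0, M5=1, M6=0, M7=0, M8=0 [stuck-at-0], M9=1 → 1 — eliminated
  M9 stuck-at-0: M1=1, M2=1, M3=1, M4=0, M5=1, M6=0, M7=0, M8=1, M9=0 [stuck-at-0] → 0 — matches
Only M9 stuck-at-0 reproduces the observed 0.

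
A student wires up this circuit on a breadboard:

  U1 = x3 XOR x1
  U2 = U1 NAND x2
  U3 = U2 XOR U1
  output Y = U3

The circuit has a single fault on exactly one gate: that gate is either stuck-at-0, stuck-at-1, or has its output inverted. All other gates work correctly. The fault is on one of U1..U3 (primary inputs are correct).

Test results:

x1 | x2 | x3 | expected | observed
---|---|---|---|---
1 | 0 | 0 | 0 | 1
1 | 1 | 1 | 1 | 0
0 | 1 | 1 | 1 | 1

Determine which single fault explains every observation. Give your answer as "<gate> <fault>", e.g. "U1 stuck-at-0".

Fault-free values for test 1 (x1=1, x2=0, x3=0): U1=1, U2=1, U3=0, giving Y=0. Observed 1.
Test 1: faults giving observed 1 are {U1 stuck-at-0, U1 inverted output, U2 stuck-at-0, U2 inverted output, U3 stuck-at-1, U3 inverted output}.
Test 2 (x1=1, x2=1, x3=1): fault-free U1=0, U2=1, U3=1 → 1; observed 0. Eliminates U1 stuck-at-0, U1 inverted output, U3 stuck-at-1.
Test 3 (x1=0, x2=1, x3=1): fault-free U1=1, U2=0, U3=1 → 1; observed 1. Eliminates U2 inverted output, U3 inverted output.
Only U2 stuck-at-0 is consistent with every test.

U2 stuck-at-0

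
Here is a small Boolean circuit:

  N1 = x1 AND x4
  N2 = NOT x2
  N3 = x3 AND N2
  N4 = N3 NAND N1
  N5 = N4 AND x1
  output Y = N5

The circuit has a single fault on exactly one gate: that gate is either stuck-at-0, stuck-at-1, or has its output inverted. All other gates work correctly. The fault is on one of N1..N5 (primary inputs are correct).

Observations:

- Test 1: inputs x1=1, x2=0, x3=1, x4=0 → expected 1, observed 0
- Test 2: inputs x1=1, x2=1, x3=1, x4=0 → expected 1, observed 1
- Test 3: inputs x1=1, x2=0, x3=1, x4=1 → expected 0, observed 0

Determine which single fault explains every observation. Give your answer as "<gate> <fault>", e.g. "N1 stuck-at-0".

N1 stuck-at-1

Fault-free values for test 1 (x1=1, x2=0, x3=1, x4=0): N1=0, N2=1, N3=1, N4=1, N5=1, giving Y=1. Observed 0.
Test 1: faults giving observed 0 are {N1 stuck-at-1, N1 inverted output, N4 stuck-at-0, N4 inverted output, N5 stuck-at-0, N5 inverted output}.
Test 2 (x1=1, x2=1, x3=1, x4=0): fault-free N1=0, N2=0, N3=0, N4=1, N5=1 → 1; observed 1. Eliminates N4 stuck-at-0, N4 inverted output, N5 stuck-at-0, N5 inverted output.
Test 3 (x1=1, x2=0, x3=1, x4=1): fault-free N1=1, N2=1, N3=1, N4=0, N5=0 → 0; observed 0. Eliminates N1 inverted output.
Only N1 stuck-at-1 is consistent with every test.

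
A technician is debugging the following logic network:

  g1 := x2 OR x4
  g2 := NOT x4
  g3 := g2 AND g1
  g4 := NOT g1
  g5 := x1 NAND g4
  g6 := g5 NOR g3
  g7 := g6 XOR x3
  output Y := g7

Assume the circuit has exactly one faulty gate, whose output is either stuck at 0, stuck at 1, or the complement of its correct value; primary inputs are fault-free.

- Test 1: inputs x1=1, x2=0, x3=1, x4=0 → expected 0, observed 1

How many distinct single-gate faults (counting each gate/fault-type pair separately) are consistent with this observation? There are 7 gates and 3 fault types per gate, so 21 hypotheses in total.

12

Fault-free: g1=0, g2=1, g3=0, g4=1, g5=0, g6=1, g7=0 → 0. Observed 1.
  g1: stuck-at-1, inverted output ✓; others ✗
  g2: none of the 3 fault types match ✗
  g3: stuck-at-1, inverted output ✓; others ✗
  g4: stuck-at-0, inverted output ✓; others ✗
  g5: stuck-at-1, inverted output ✓; others ✗
  g6: stuck-at-0, inverted output ✓; others ✗
  g7: stuck-at-1, inverted output ✓; others ✗
Consistent faults: {g1 stuck-at-1, g1 inverted output, g3 stuck-at-1, g3 inverted output, g4 stuck-at-0, g4 inverted output, g5 stuck-at-1, g5 inverted output, g6 stuck-at-0, g6 inverted output, g7 stuck-at-1, g7 inverted output} — 12 in all.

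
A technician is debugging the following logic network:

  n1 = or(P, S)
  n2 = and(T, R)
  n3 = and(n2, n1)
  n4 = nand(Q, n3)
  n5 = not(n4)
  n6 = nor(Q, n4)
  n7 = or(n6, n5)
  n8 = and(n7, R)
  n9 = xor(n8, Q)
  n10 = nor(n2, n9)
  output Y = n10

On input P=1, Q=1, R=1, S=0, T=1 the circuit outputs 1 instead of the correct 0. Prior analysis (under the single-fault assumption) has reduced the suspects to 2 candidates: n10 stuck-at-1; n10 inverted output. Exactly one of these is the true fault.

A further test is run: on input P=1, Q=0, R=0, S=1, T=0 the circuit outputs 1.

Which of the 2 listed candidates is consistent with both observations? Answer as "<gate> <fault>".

Evaluate each candidate on input P=1, Q=0, R=0, S=1, T=0:
  n10 stuck-at-1: n1=1, n2=0, n3=0, n4=1, n5=0, n6=0, n7=0, n8=0, n9=0, n10=1 [stuck-at-1] → 1 — matches
  n10 inverted output: n1=1, n2=0, n3=0, n4=1, n5=0, n6=0, n7=0, n8=0, n9=0, n10=0 [inverted output] → 0 — eliminated
Only n10 stuck-at-1 reproduces the observed 1.

n10 stuck-at-1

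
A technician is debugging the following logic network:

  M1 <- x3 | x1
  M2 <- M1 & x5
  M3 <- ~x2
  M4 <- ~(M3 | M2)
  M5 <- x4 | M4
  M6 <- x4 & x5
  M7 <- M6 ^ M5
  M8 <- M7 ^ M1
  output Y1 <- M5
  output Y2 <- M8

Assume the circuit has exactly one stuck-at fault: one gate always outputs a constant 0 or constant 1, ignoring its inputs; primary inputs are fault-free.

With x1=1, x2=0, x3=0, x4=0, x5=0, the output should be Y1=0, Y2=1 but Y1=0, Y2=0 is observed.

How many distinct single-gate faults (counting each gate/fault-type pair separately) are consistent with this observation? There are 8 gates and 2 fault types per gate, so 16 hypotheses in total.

4

Fault-free: M1=1, M2=0, M3=1, M4=0, M5=0, M6=0, M7=0, M8=1 → Y1=0, Y2=1. Observed Y1=0, Y2=0.
  M1: stuck-at-0 ✓; others ✗
  M2: none of the 2 fault types match ✗
  M3: none of the 2 fault types match ✗
  M4: none of the 2 fault types match ✗
  M5: none of the 2 fault types match ✗
  M6: stuck-at-1 ✓; others ✗
  M7: stuck-at-1 ✓; others ✗
  M8: stuck-at-0 ✓; others ✗
Consistent faults: {M1 stuck-at-0, M6 stuck-at-1, M7 stuck-at-1, M8 stuck-at-0} — 4 in all.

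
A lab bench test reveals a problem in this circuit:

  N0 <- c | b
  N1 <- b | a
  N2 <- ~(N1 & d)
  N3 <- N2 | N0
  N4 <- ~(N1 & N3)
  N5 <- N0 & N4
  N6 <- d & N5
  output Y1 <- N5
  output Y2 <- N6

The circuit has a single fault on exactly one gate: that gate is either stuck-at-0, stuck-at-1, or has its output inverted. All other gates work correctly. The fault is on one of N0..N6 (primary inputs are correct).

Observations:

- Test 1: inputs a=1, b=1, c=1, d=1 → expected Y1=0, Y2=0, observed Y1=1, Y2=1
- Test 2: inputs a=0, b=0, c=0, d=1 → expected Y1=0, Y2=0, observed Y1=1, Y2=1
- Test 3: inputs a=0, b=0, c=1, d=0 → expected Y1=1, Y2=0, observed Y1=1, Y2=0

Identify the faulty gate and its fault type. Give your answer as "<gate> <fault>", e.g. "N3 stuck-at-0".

Fault-free values for test 1 (a=1, b=1, c=1, d=1): N0=1, N1=1, N2=0, N3=1, N4=0, N5=0, N6=0, giving Y1=0, Y2=0. Observed Y1=1, Y2=1.
Test 1: faults giving observed Y1=1, Y2=1 are {N1 stuck-at-0, N1 inverted output, N3 stuck-at-0, N3 inverted output, N4 stuck-at-1, N4 inverted output, N5 stuck-at-1, N5 inverted output}.
Test 2 (a=0, b=0, c=0, d=1): fault-free N0=0, N1=0, N2=1, N3=1, N4=1, N5=0, N6=0 → Y1=0, Y2=0; observed Y1=1, Y2=1. Eliminates N1 stuck-at-0, N1 inverted output, N3 stuck-at-0, N3 inverted output, N4 stuck-at-1, N4 inverted output.
Test 3 (a=0, b=0, c=1, d=0): fault-free N0=1, N1=0, N2=1, N3=1, N4=1, N5=1, N6=0 → Y1=1, Y2=0; observed Y1=1, Y2=0. Eliminates N5 inverted output.
Only N5 stuck-at-1 is consistent with every test.

N5 stuck-at-1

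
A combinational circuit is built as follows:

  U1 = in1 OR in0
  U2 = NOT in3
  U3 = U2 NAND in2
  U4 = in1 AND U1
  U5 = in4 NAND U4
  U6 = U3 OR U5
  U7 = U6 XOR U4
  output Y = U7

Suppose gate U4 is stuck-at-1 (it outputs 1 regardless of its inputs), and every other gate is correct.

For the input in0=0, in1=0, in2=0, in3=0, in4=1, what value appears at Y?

Propagate with U4 forced: U1=0, U2=1, U3=1, U4=1 [stuck-at-1], U5=0, U6=1, U7=0.
So Y = 0. (Without the fault it would be 1.)

0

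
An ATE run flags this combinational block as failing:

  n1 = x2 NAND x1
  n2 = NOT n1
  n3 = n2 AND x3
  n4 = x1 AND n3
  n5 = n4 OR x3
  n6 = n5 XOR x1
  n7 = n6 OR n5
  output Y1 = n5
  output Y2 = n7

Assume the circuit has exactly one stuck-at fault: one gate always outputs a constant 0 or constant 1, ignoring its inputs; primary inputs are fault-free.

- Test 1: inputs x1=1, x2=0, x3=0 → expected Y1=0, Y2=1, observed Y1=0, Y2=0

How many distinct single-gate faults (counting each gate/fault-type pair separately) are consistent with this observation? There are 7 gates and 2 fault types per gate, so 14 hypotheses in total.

Fault-free: n1=1, n2=0, n3=0, n4=0, n5=0, n6=1, n7=1 → Y1=0, Y2=1. Observed Y1=0, Y2=0.
  n1 stuck-at-0: output Y1=0, Y2=1 ✗
  n1 stuck-at-1: output Y1=0, Y2=1 ✗
  n2 stuck-at-0: output Y1=0, Y2=1 ✗
  n2 stuck-at-1: output Y1=0, Y2=1 ✗
  n3 stuck-at-0: output Y1=0, Y2=1 ✗
  n3 stuck-at-1: output Y1=1, Y2=1 ✗
  n4 stuck-at-0: output Y1=0, Y2=1 ✗
  n4 stuck-at-1: output Y1=1, Y2=1 ✗
  n5 stuck-at-0: output Y1=0, Y2=1 ✗
  n5 stuck-at-1: output Y1=1, Y2=1 ✗
  n6 stuck-at-0: output Y1=0, Y2=0 ✓
  n6 stuck-at-1: output Y1=0, Y2=1 ✗
  n7 stuck-at-0: output Y1=0, Y2=0 ✓
  n7 stuck-at-1: output Y1=0, Y2=1 ✗
Consistent faults: {n6 stuck-at-0, n7 stuck-at-0} — 2 in all.

2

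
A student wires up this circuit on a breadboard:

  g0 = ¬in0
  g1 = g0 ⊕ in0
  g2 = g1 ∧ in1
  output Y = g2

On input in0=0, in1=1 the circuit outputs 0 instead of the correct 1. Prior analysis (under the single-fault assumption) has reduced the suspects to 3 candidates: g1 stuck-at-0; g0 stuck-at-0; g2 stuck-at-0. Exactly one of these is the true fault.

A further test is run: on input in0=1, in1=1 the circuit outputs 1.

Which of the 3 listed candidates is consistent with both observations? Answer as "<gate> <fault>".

g0 stuck-at-0

Evaluate each candidate on input in0=1, in1=1:
  g1 stuck-at-0: g0=0, g1=0 [stuck-at-0], g2=0 → 0 — eliminated
  g0 stuck-at-0: g0=0 [stuck-at-0], g1=1, g2=1 → 1 — matches
  g2 stuck-at-0: g0=0, g1=1, g2=0 [stuck-at-0] → 0 — eliminated
Only g0 stuck-at-0 reproduces the observed 1.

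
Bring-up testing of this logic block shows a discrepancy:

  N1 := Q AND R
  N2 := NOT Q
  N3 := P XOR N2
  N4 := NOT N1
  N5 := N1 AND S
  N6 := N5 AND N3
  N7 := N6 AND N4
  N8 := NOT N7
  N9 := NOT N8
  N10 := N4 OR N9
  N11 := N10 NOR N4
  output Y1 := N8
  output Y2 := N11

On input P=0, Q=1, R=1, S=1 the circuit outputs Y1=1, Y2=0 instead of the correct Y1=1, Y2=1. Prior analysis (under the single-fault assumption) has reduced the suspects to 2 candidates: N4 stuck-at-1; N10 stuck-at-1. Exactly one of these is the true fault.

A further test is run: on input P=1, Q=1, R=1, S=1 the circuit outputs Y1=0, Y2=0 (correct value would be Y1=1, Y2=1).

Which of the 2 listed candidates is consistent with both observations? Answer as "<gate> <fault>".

N4 stuck-at-1

Evaluate each candidate on input P=1, Q=1, R=1, S=1:
  N4 stuck-at-1: N1=1, N2=0, N3=1, N4=1 [stuck-at-1], N5=1, N6=1, N7=1, N8=0, N9=1, N10=1, N11=0 → Y1=0, Y2=0 — matches
  N10 stuck-at-1: N1=1, N2=0, N3=1, N4=0, N5=1, N6=1, N7=0, N8=1, N9=0, N10=1 [stuck-at-1], N11=0 → Y1=1, Y2=0 — eliminated
Only N4 stuck-at-1 reproduces the observed Y1=0, Y2=0.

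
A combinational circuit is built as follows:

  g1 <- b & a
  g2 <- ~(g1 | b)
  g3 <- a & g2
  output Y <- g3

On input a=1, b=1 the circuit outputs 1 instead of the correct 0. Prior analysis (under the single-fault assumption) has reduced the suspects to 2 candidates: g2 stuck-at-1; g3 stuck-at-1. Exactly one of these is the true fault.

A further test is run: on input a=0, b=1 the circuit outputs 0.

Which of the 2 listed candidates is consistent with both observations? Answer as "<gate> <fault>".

g2 stuck-at-1

Evaluate each candidate on input a=0, b=1:
  g2 stuck-at-1: g1=0, g2=1 [stuck-at-1], g3=0 → 0 — matches
  g3 stuck-at-1: g1=0, g2=0, g3=1 [stuck-at-1] → 1 — eliminated
Only g2 stuck-at-1 reproduces the observed 0.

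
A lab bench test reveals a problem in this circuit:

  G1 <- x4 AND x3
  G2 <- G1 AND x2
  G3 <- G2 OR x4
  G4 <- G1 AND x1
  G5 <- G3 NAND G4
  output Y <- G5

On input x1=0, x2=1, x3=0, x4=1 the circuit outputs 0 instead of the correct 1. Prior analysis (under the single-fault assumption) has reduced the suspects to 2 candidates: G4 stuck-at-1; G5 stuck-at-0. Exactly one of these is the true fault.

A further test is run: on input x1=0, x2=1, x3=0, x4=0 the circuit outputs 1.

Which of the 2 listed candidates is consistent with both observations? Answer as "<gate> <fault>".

G4 stuck-at-1

Evaluate each candidate on input x1=0, x2=1, x3=0, x4=0:
  G4 stuck-at-1: G1=0, G2=0, G3=0, G4=1 [stuck-at-1], G5=1 → 1 — matches
  G5 stuck-at-0: G1=0, G2=0, G3=0, G4=0, G5=0 [stuck-at-0] → 0 — eliminated
Only G4 stuck-at-1 reproduces the observed 1.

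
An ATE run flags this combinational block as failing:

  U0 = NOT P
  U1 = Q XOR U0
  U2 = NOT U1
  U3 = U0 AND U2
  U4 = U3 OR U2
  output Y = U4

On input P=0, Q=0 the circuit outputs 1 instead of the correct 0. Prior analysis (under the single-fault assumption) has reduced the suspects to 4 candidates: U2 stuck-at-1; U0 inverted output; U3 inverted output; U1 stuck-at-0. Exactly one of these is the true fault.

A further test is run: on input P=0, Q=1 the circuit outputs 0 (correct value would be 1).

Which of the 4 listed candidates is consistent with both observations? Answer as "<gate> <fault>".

U0 inverted output

Evaluate each candidate on input P=0, Q=1:
  U2 stuck-at-1: U0=1, U1=0, U2=1 [stuck-at-1], U3=1, U4=1 → 1 — eliminated
  U0 inverted output: U0=0 [inverted output], U1=1, U2=0, U3=0, U4=0 → 0 — matches
  U3 inverted output: U0=1, U1=0, U2=1, U3=0 [inverted output], U4=1 → 1 — eliminated
  U1 stuck-at-0: U0=1, U1=0 [stuck-at-0], U2=1, U3=1, U4=1 → 1 — eliminated
Only U0 inverted output reproduces the observed 0.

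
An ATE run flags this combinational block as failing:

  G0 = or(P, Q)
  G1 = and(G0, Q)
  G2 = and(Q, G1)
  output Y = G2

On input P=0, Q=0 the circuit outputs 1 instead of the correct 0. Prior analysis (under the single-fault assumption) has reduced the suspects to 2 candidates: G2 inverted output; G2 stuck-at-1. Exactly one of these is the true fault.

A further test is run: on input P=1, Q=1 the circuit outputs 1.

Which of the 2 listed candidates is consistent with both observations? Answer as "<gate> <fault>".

G2 stuck-at-1

Evaluate each candidate on input P=1, Q=1:
  G2 inverted output: G0=1, G1=1, G2=0 [inverted output] → 0 — eliminated
  G2 stuck-at-1: G0=1, G1=1, G2=1 [stuck-at-1] → 1 — matches
Only G2 stuck-at-1 reproduces the observed 1.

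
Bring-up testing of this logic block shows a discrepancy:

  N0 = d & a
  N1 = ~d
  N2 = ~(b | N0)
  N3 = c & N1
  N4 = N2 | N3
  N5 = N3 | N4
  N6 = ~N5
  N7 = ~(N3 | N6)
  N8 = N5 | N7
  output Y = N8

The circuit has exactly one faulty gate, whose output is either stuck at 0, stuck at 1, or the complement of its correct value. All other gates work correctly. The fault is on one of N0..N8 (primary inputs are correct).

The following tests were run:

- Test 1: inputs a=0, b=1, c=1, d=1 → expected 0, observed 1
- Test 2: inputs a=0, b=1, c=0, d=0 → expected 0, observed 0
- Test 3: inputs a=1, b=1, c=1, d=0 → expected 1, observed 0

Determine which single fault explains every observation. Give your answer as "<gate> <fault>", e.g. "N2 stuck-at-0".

N1 inverted output

Fault-free values for test 1 (a=0, b=1, c=1, d=1): N0=0, N1=0, N2=0, N3=0, N4=0, N5=0, N6=1, N7=0, N8=0, giving Y=0. Observed 1.
Test 1: faults giving observed 1 are {N1 stuck-at-1, N1 inverted output, N2 stuck-at-1, N2 inverted output, N3 stuck-at-1, N3 inverted output, N4 stuck-at-1, N4 inverted output, N5 stuck-at-1, N5 inverted output, N6 stuck-at-0, N6 inverted output, N7 stuck-at-1, N7 inverted output, N8 stuck-at-1, N8 inverted output}.
Test 2 (a=0, b=1, c=0, d=0): fault-free N0=0, N1=1, N2=0, N3=0, N4=0, N5=0, N6=1, N7=0, N8=0 → 0; observed 0. Eliminates N2 stuck-at-1, N2 inverted output, N3 stuck-at-1, N3 inverted output, N4 stuck-at-1, N4 inverted output, N5 stuck-at-1, N5 inverted output, N6 stuck-at-0, N6 inverted output, N7 stuck-at-1, N7 inverted output, N8 stuck-at-1, N8 inverted output.
Test 3 (a=1, b=1, c=1, d=0): fault-free N0=0, N1=1, N2=0, N3=1, N4=1, N5=1, N6=0, N7=0, N8=1 → 1; observed 0. Eliminates N1 stuck-at-1.
Only N1 inverted output is consistent with every test.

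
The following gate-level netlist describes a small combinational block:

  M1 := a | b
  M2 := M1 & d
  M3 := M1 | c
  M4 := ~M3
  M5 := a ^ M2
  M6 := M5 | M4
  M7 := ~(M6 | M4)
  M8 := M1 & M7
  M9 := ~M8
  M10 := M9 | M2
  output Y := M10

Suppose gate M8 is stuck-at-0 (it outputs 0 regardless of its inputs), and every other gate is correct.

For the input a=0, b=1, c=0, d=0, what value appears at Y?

1

Propagate with M8 forced: M1=1, M2=0, M3=1, M4=0, M5=0, M6=0, M7=1, M8=0 [stuck-at-0], M9=1, M10=1.
So Y = 1. (Without the fault it would be 0.)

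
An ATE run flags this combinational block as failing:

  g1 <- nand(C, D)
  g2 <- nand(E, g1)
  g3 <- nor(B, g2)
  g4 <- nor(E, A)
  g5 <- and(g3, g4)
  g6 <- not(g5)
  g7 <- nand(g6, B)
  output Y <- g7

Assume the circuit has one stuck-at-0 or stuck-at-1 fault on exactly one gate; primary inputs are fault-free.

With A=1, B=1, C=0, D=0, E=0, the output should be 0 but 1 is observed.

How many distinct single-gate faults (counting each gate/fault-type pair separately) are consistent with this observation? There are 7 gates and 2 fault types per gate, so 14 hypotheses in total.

3

Fault-free: g1=1, g2=1, g3=0, g4=0, g5=0, g6=1, g7=0 → 0. Observed 1.
  g1 stuck-at-0: output 0 ✗
  g1 stuck-at-1: output 0 ✗
  g2 stuck-at-0: output 0 ✗
  g2 stuck-at-1: output 0 ✗
  g3 stuck-at-0: output 0 ✗
  g3 stuck-at-1: output 0 ✗
  g4 stuck-at-0: output 0 ✗
  g4 stuck-at-1: output 0 ✗
  g5 stuck-at-0: output 0 ✗
  g5 stuck-at-1: output 1 ✓
  g6 stuck-at-0: output 1 ✓
  g6 stuck-at-1: output 0 ✗
  g7 stuck-at-0: output 0 ✗
  g7 stuck-at-1: output 1 ✓
Consistent faults: {g5 stuck-at-1, g6 stuck-at-0, g7 stuck-at-1} — 3 in all.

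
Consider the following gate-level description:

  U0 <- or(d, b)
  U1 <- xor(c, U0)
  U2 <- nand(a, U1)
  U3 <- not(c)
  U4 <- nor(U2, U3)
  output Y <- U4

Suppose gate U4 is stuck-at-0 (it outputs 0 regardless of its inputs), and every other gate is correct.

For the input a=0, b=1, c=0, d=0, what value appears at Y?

Propagate with U4 forced: U0=1, U1=1, U2=1, U3=1, U4=0 [stuck-at-0].
So Y = 0. (Same as the fault-free value — the fault is masked on this input.)

0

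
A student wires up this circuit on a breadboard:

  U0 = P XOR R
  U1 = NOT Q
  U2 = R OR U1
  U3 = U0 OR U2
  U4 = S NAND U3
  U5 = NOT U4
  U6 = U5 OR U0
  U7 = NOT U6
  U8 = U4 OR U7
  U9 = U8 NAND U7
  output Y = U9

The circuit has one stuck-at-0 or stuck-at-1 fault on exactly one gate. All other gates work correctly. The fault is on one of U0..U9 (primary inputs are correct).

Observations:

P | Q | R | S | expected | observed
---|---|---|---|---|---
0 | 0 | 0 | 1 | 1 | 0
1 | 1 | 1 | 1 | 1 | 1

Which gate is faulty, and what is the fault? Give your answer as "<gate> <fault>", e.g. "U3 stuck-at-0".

Fault-free values for test 1 (P=0, Q=0, R=0, S=1): U0=0, U1=1, U2=1, U3=1, U4=0, U5=1, U6=1, U7=0, U8=0, U9=1, giving Y=1. Observed 0.
Test 1: faults giving observed 0 are {U1 stuck-at-0, U2 stuck-at-0, U3 stuck-at-0, U4 stuck-at-1, U5 stuck-at-0, U6 stuck-at-0, U7 stuck-at-1, U9 stuck-at-0}.
Test 2 (P=1, Q=1, R=1, S=1): fault-free U0=0, U1=0, U2=1, U3=1, U4=0, U5=1, U6=1, U7=0, U8=0, U9=1 → 1; observed 1. Eliminates U2 stuck-at-0, U3 stuck-at-0, U4 stuck-at-1, U5 stuck-at-0, U6 stuck-at-0, U7 stuck-at-1, U9 stuck-at-0.
Only U1 stuck-at-0 is consistent with every test.

U1 stuck-at-0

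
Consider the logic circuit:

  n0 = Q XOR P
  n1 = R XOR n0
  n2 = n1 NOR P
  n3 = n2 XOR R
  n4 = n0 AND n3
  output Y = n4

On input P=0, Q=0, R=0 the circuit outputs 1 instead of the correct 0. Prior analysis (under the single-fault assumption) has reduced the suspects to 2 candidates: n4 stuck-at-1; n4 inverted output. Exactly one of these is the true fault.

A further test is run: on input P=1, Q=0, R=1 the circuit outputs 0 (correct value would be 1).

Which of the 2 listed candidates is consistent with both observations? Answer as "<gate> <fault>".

n4 inverted output

Evaluate each candidate on input P=1, Q=0, R=1:
  n4 stuck-at-1: n0=1, n1=0, n2=0, n3=1, n4=1 [stuck-at-1] → 1 — eliminated
  n4 inverted output: n0=1, n1=0, n2=0, n3=1, n4=0 [inverted output] → 0 — matches
Only n4 inverted output reproduces the observed 0.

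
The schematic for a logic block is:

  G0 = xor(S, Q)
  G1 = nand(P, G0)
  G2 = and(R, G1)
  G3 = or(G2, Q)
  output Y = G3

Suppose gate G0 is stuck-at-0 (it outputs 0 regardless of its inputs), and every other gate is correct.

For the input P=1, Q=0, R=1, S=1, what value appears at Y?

Propagate with G0 forced: G0=0 [stuck-at-0], G1=1, G2=1, G3=1.
So Y = 1. (Without the fault it would be 0.)

1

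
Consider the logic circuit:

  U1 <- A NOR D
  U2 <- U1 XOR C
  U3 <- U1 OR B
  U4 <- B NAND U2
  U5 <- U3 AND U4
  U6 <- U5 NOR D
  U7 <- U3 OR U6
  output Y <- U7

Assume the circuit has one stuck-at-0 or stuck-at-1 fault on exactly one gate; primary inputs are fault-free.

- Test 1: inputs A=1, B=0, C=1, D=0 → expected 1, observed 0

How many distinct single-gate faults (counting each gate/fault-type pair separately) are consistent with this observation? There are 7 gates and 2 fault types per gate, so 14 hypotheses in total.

3

Fault-free: U1=0, U2=1, U3=0, U4=1, U5=0, U6=1, U7=1 → 1. Observed 0.
  U1 stuck-at-0: output 1 ✗
  U1 stuck-at-1: output 1 ✗
  U2 stuck-at-0: output 1 ✗
  U2 stuck-at-1: output 1 ✗
  U3 stuck-at-0: output 1 ✗
  U3 stuck-at-1: output 1 ✗
  U4 stuck-at-0: output 1 ✗
  U4 stuck-at-1: output 1 ✗
  U5 stuck-at-0: output 1 ✗
  U5 stuck-at-1: output 0 ✓
  U6 stuck-at-0: output 0 ✓
  U6 stuck-at-1: output 1 ✗
  U7 stuck-at-0: output 0 ✓
  U7 stuck-at-1: output 1 ✗
Consistent faults: {U5 stuck-at-1, U6 stuck-at-0, U7 stuck-at-0} — 3 in all.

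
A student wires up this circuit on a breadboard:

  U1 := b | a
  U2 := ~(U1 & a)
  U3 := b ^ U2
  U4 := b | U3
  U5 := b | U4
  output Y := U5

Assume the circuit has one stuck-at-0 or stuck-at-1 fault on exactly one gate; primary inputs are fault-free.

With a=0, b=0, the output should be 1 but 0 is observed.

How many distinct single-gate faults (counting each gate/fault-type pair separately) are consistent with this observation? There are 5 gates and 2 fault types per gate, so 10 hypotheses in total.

Fault-free: U1=0, U2=1, U3=1, U4=1, U5=1 → 1. Observed 0.
  U1 stuck-at-0: output 1 ✗
  U1 stuck-at-1: output 1 ✗
  U2 stuck-at-0: output 0 ✓
  U2 stuck-at-1: output 1 ✗
  U3 stuck-at-0: output 0 ✓
  U3 stuck-at-1: output 1 ✗
  U4 stuck-at-0: output 0 ✓
  U4 stuck-at-1: output 1 ✗
  U5 stuck-at-0: output 0 ✓
  U5 stuck-at-1: output 1 ✗
Consistent faults: {U2 stuck-at-0, U3 stuck-at-0, U4 stuck-at-0, U5 stuck-at-0} — 4 in all.

4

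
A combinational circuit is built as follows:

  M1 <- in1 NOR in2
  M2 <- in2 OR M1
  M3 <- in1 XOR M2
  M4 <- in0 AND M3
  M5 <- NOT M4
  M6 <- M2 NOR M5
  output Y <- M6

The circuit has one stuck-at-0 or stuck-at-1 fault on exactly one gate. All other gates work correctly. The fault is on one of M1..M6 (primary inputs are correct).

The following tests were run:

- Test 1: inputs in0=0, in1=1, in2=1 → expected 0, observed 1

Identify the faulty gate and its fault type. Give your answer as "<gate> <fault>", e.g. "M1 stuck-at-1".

Fault-free values for test 1 (in0=0, in1=1, in2=1): M1=0, M2=1, M3=0, M4=0, M5=1, M6=0, giving Y=0. Observed 1.
Test 1: faults giving observed 1 are {M6 stuck-at-1}.
Only M6 stuck-at-1 is consistent with every test.

M6 stuck-at-1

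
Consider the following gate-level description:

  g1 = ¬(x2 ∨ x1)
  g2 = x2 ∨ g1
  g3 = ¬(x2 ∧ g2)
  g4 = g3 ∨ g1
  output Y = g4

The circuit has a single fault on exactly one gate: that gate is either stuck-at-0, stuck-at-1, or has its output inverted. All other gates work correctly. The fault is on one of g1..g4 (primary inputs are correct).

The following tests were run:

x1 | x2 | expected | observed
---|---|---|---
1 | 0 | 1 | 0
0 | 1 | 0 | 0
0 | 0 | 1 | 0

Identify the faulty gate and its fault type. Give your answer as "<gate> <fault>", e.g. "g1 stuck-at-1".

Fault-free values for test 1 (x1=1, x2=0): g1=0, g2=0, g3=1, g4=1, giving Y=1. Observed 0.
Test 1: faults giving observed 0 are {g3 stuck-at-0, g3 inverted output, g4 stuck-at-0, g4 inverted output}.
Test 2 (x1=0, x2=1): fault-free g1=0, g2=1, g3=0, g4=0 → 0; observed 0. Eliminates g3 inverted output, g4 inverted output.
Test 3 (x1=0, x2=0): fault-free g1=1, g2=1, g3=1, g4=1 → 1; observed 0. Eliminates g3 stuck-at-0.
Only g4 stuck-at-0 is consistent with every test.

g4 stuck-at-0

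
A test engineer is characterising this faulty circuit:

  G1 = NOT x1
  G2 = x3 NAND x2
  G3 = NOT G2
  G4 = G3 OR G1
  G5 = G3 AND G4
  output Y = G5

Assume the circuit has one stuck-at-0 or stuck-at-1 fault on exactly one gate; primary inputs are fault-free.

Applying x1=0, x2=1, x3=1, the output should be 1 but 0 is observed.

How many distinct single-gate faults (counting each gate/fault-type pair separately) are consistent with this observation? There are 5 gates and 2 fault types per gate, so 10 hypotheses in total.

Fault-free: G1=1, G2=0, G3=1, G4=1, G5=1 → 1. Observed 0.
  G1 stuck-at-0: output 1 ✗
  G1 stuck-at-1: output 1 ✗
  G2 stuck-at-0: output 1 ✗
  G2 stuck-at-1: output 0 ✓
  G3 stuck-at-0: output 0 ✓
  G3 stuck-at-1: output 1 ✗
  G4 stuck-at-0: output 0 ✓
  G4 stuck-at-1: output 1 ✗
  G5 stuck-at-0: output 0 ✓
  G5 stuck-at-1: output 1 ✗
Consistent faults: {G2 stuck-at-1, G3 stuck-at-0, G4 stuck-at-0, G5 stuck-at-0} — 4 in all.

4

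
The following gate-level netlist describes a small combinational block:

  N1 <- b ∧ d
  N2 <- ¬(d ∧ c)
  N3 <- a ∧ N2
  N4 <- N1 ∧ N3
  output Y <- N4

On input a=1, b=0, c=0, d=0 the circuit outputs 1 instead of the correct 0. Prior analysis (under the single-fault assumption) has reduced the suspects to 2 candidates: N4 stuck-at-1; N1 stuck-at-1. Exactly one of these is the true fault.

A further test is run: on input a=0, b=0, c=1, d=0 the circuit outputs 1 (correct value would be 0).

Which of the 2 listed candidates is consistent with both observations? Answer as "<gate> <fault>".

Evaluate each candidate on input a=0, b=0, c=1, d=0:
  N4 stuck-at-1: N1=0, N2=1, N3=0, N4=1 [stuck-at-1] → 1 — matches
  N1 stuck-at-1: N1=1 [stuck-at-1], N2=1, N3=0, N4=0 → 0 — eliminated
Only N4 stuck-at-1 reproduces the observed 1.

N4 stuck-at-1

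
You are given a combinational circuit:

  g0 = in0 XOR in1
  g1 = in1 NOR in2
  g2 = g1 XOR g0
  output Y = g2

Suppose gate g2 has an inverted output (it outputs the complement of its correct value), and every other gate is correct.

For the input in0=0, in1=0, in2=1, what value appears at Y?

Propagate with g2 forced: g0=0, g1=0, g2=1 [inverted output].
So Y = 1. (Without the fault it would be 0.)

1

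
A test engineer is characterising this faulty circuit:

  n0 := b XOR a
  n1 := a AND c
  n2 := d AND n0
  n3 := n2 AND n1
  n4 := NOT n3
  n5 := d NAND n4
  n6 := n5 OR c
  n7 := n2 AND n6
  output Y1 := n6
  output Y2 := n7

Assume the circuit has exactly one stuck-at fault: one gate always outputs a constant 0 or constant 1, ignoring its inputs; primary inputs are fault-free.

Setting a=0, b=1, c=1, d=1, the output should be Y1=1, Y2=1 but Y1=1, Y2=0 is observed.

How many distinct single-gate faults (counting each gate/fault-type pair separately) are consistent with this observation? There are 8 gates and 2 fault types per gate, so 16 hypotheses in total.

3

Fault-free: n0=1, n1=0, n2=1, n3=0, n4=1, n5=0, n6=1, n7=1 → Y1=1, Y2=1. Observed Y1=1, Y2=0.
  n0: stuck-at-0 ✓; others ✗
  n1: none of the 2 fault types match ✗
  n2: stuck-at-0 ✓; others ✗
  n3: none of the 2 fault types match ✗
  n4: none of the 2 fault types match ✗
  n5: none of the 2 fault types match ✗
  n6: none of the 2 fault types match ✗
  n7: stuck-at-0 ✓; others ✗
Consistent faults: {n0 stuck-at-0, n2 stuck-at-0, n7 stuck-at-0} — 3 in all.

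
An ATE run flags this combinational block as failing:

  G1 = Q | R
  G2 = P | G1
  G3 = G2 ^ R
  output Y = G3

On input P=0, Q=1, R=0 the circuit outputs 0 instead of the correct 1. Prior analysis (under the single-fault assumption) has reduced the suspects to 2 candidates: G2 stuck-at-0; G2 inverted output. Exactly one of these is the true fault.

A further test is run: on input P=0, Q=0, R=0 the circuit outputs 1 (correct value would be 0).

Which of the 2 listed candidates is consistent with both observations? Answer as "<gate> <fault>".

G2 inverted output

Evaluate each candidate on input P=0, Q=0, R=0:
  G2 stuck-at-0: G1=0, G2=0 [stuck-at-0], G3=0 → 0 — eliminated
  G2 inverted output: G1=0, G2=1 [inverted output], G3=1 → 1 — matches
Only G2 inverted output reproduces the observed 1.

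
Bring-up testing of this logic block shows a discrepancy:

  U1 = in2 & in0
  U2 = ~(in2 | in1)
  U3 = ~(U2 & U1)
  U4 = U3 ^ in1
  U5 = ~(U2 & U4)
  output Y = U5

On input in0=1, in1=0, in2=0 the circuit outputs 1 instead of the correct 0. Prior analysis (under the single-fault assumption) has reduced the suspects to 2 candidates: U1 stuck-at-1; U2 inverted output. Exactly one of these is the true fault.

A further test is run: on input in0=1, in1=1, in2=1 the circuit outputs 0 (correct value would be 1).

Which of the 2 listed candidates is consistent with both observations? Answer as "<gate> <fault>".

Evaluate each candidate on input in0=1, in1=1, in2=1:
  U1 stuck-at-1: U1=1 [stuck-at-1], U2=0, U3=1, U4=0, U5=1 → 1 — eliminated
  U2 inverted output: U1=1, U2=1 [inverted output], U3=0, U4=1, U5=0 → 0 — matches
Only U2 inverted output reproduces the observed 0.

U2 inverted output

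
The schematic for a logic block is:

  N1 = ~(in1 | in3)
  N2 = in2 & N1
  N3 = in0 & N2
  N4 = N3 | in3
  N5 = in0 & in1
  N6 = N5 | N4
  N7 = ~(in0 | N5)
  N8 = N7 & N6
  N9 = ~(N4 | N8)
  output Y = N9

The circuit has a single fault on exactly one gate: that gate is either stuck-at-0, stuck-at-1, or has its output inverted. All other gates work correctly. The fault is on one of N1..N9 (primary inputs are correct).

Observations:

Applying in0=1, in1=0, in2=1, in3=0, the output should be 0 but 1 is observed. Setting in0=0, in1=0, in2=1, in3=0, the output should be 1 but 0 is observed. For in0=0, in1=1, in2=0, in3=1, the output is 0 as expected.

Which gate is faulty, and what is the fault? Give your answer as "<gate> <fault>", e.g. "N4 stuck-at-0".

N3 inverted output

Fault-free values for test 1 (in0=1, in1=0, in2=1, in3=0): N1=1, N2=1, N3=1, N4=1, N5=0, N6=1, N7=0, N8=0, N9=0, giving Y=0. Observed 1.
Test 1: faults giving observed 1 are {N1 stuck-at-0, N1 inverted output, N2 stuck-at-0, N2 inverted output, N3 stuck-at-0, N3 inverted output, N4 stuck-at-0, N4 inverted output, N9 stuck-at-1, N9 inverted output}.
Test 2 (in0=0, in1=0, in2=1, in3=0): fault-free N1=1, N2=1, N3=0, N4=0, N5=0, N6=0, N7=1, N8=0, N9=1 → 1; observed 0. Eliminates N1 stuck-at-0, N1 inverted output, N2 stuck-at-0, N2 inverted output, N3 stuck-at-0, N4 stuck-at-0, N9 stuck-at-1.
Test 3 (in0=0, in1=1, in2=0, in3=1): fault-free N1=0, N2=0, N3=0, N4=1, N5=0, N6=1, N7=1, N8=1, N9=0 → 0; observed 0. Eliminates N4 inverted output, N9 inverted output.
Only N3 inverted output is consistent with every test.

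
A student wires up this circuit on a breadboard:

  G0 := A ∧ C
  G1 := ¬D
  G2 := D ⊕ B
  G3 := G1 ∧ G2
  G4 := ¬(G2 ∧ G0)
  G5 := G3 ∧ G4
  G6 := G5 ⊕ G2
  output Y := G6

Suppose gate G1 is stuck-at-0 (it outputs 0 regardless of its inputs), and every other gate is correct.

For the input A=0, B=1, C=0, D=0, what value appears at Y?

1

Propagate with G1 forced: G0=0, G1=0 [stuck-at-0], G2=1, G3=0, G4=1, G5=0, G6=1.
So Y = 1. (Without the fault it would be 0.)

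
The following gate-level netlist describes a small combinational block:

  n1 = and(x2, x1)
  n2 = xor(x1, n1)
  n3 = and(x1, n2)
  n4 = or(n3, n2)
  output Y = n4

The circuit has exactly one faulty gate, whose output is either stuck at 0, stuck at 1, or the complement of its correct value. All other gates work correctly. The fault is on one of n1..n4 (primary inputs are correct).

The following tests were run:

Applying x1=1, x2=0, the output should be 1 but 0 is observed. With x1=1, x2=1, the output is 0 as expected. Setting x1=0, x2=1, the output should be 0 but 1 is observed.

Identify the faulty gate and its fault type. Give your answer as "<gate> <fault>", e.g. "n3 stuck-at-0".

Fault-free values for test 1 (x1=1, x2=0): n1=0, n2=1, n3=1, n4=1, giving Y=1. Observed 0.
Test 1: faults giving observed 0 are {n1 stuck-at-1, n1 inverted output, n2 stuck-at-0, n2 inverted output, n4 stuck-at-0, n4 inverted output}.
Test 2 (x1=1, x2=1): fault-free n1=1, n2=0, n3=0, n4=0 → 0; observed 0. Eliminates n1 inverted output, n2 inverted output, n4 inverted output.
Test 3 (x1=0, x2=1): fault-free n1=0, n2=0, n3=0, n4=0 → 0; observed 1. Eliminates n2 stuck-at-0, n4 stuck-at-0.
Only n1 stuck-at-1 is consistent with every test.

n1 stuck-at-1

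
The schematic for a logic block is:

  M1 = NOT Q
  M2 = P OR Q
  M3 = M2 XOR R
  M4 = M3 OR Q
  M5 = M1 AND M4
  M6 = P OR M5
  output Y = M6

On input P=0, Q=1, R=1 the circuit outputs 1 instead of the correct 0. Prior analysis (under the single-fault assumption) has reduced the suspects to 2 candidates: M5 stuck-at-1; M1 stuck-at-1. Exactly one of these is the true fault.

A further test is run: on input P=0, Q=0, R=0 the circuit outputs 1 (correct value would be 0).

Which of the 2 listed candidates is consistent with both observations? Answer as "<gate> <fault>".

Evaluate each candidate on input P=0, Q=0, R=0:
  M5 stuck-at-1: M1=1, M2=0, M3=0, M4=0, M5=1 [stuck-at-1], M6=1 → 1 — matches
  M1 stuck-at-1: M1=1 [stuck-at-1], M2=0, M3=0, M4=0, M5=0, M6=0 → 0 — eliminated
Only M5 stuck-at-1 reproduces the observed 1.

M5 stuck-at-1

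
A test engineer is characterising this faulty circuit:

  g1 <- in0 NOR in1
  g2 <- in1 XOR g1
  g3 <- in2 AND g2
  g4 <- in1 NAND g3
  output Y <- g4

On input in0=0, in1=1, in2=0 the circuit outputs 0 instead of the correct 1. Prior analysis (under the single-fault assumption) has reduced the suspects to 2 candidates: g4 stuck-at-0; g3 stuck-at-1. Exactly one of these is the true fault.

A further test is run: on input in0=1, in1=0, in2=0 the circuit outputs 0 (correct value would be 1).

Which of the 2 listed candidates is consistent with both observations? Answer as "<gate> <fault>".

g4 stuck-at-0

Evaluate each candidate on input in0=1, in1=0, in2=0:
  g4 stuck-at-0: g1=0, g2=0, g3=0, g4=0 [stuck-at-0] → 0 — matches
  g3 stuck-at-1: g1=0, g2=0, g3=1 [stuck-at-1], g4=1 → 1 — eliminated
Only g4 stuck-at-0 reproduces the observed 0.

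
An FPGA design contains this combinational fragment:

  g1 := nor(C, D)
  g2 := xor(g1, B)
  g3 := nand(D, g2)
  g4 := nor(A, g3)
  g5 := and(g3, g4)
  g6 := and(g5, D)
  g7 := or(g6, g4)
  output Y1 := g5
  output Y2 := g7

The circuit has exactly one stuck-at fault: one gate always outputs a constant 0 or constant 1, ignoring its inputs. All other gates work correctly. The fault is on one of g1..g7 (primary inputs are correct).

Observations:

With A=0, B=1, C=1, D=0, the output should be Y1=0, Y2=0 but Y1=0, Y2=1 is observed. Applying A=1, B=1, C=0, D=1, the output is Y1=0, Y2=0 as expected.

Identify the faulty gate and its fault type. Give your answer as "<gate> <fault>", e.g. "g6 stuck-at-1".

Fault-free values for test 1 (A=0, B=1, C=1, D=0): g1=0, g2=1, g3=1, g4=0, g5=0, g6=0, g7=0, giving Y1=0, Y2=0. Observed Y1=0, Y2=1.
Test 1: faults giving observed Y1=0, Y2=1 are {g3 stuck-at-0, g6 stuck-at-1, g7 stuck-at-1}.
Test 2 (A=1, B=1, C=0, D=1): fault-free g1=0, g2=1, g3=0, g4=0, g5=0, g6=0, g7=0 → Y1=0, Y2=0; observed Y1=0, Y2=0. Eliminates g6 stuck-at-1, g7 stuck-at-1.
Only g3 stuck-at-0 is consistent with every test.

g3 stuck-at-0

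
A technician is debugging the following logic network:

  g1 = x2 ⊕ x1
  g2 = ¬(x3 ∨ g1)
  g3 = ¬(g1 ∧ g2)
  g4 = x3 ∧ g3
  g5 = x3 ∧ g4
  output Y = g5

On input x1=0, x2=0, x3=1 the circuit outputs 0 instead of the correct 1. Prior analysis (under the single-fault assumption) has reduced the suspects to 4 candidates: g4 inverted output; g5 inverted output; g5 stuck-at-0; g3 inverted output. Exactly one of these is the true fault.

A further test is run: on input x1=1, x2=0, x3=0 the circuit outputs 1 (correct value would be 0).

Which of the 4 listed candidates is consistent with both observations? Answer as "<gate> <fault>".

g5 inverted output

Evaluate each candidate on input x1=1, x2=0, x3=0:
  g4 inverted output: g1=1, g2=0, g3=1, g4=1 [inverted output], g5=0 → 0 — eliminated
  g5 inverted output: g1=1, g2=0, g3=1, g4=0, g5=1 [inverted output] → 1 — matches
  g5 stuck-at-0: g1=1, g2=0, g3=1, g4=0, g5=0 [stuck-at-0] → 0 — eliminated
  g3 inverted output: g1=1, g2=0, g3=0 [inverted output], g4=0, g5=0 → 0 — eliminated
Only g5 inverted output reproduces the observed 1.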